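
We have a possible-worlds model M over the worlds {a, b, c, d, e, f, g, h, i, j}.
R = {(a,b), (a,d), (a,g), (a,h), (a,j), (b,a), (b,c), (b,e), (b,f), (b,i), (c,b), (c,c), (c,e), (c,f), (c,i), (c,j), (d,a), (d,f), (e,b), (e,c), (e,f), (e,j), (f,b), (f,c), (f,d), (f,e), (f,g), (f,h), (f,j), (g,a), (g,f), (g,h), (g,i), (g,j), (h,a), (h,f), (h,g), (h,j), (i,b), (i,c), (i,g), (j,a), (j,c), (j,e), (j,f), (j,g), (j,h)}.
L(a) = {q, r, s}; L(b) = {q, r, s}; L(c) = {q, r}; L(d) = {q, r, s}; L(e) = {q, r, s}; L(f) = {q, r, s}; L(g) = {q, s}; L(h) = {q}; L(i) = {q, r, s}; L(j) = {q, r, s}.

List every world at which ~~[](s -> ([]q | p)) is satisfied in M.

Recall that []ψ holds at a world iff ψ holds at every accessible world, and <>ψ holds iff ψ holds at some accessible world.
Let φ = ~~[](s -> ([]q | p)). Evaluate φ at each world:
  a (successors {b, d, g, h, j}): φ is true.
  b (successors {a, c, e, f, i}): φ is true.
  c (successors {b, c, e, f, i, j}): φ is true.
  d (successors {a, f}): φ is true.
  e (successors {b, c, f, j}): φ is true.
  f (successors {b, c, d, e, g, h, j}): φ is true.
  g (successors {a, f, h, i, j}): φ is true.
  h (successors {a, f, g, j}): φ is true.
  i (successors {b, c, g}): φ is true.
  j (successors {a, c, e, f, g, h}): φ is true.
For instance, at e:
  At e: ~[](s -> ([]q | p)) is false, so ~~[](s -> ([]q | p)) is true.
    At e: [](s -> ([]q | p)) is true, so ~[](s -> ([]q | p)) is false.
      At e: [](s -> ([]q | p)) requires s -> ([]q | p) at every successor {b, c, f, j}.
        At b: s -> ([]q | p) is true.
        At c: s -> ([]q | p) is true.
        At f: s -> ([]q | p) is true.
        At j: s -> ([]q | p) is true.
      So [](s -> ([]q | p)) is true at e.
Satisfying worlds: {a, b, c, d, e, f, g, h, i, j}

a, b, c, d, e, f, g, h, i, j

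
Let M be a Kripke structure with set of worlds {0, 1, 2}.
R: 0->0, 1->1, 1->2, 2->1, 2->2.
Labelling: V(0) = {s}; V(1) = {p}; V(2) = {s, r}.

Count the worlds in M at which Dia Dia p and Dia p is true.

Let φ = Dia Dia p and Dia p. Evaluate φ at each world:
  0 (successors {0}): φ is false.
  1 (successors {1, 2}): φ is true.
  2 (successors {1, 2}): φ is true.
For instance, at 1:
  At 1: Dia Dia p is true, Dia p is true, so Dia Dia p and Dia p is true.
    At 1: Dia Dia p requires Dia p at some successor in {1, 2}.
      Dia p holds at 1, so Dia Dia p is true at 1.
    At 1: Dia p requires p at some successor in {1, 2}.
      p holds at 1, so Dia p is true at 1.
Satisfying worlds: {1, 2}

2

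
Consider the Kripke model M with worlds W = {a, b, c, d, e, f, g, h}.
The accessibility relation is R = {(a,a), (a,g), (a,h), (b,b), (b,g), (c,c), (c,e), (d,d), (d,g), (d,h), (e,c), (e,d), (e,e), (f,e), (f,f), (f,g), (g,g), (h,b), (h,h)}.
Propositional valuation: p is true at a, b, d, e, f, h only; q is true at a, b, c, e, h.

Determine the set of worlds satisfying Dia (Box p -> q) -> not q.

Let φ = Dia (Box p -> q) -> not q. Evaluate φ at each world:
  a (successors {a, g, h}): φ is false.
  b (successors {b, g}): φ is false.
  c (successors {c, e}): φ is false.
  d (successors {d, g, h}): φ is true.
  e (successors {c, d, e}): φ is false.
  f (successors {e, f, g}): φ is true.
  g (successors {g}): φ is true.
  h (successors {b, h}): φ is false.
For instance, at g:
  At g: Dia (Box p -> q) is true, not q is true, so Dia (Box p -> q) -> not q is true.
    At g: Dia (Box p -> q) requires Box p -> q at some successor in {g}.
      Box p -> q holds at g, so Dia (Box p -> q) is true at g.
Satisfying worlds: {d, f, g}

d, f, g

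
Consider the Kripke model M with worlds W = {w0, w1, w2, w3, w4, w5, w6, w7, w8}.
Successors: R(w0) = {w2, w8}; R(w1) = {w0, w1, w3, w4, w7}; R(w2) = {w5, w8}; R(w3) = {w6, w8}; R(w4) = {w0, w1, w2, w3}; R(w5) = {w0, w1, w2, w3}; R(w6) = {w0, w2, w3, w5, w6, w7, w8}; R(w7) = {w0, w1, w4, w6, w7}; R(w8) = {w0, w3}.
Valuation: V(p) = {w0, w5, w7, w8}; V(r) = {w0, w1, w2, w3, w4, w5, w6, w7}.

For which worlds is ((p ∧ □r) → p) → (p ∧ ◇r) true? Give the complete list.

w0, w5, w7, w8

Recall that □ψ holds at a world iff ψ holds at every accessible world, and ◇ψ holds iff ψ holds at some accessible world.
Let φ = ((p ∧ □r) → p) → (p ∧ ◇r). Evaluate φ at each world:
  w0 (successors {w2, w8}): φ is true.
  w1 (successors {w0, w1, w3, w4, w7}): φ is false.
  w2 (successors {w5, w8}): φ is false.
  w3 (successors {w6, w8}): φ is false.
  w4 (successors {w0, w1, w2, w3}): φ is false.
  w5 (successors {w0, w1, w2, w3}): φ is true.
  w6 (successors {w0, w2, w3, w5, w6, w7, w8}): φ is false.
  w7 (successors {w0, w1, w4, w6, w7}): φ is true.
  w8 (successors {w0, w3}): φ is true.
For instance, at w4:
  At w4: (p ∧ □r) → p is true, p ∧ ◇r is false, so ((p ∧ □r) → p) → (p ∧ ◇r) is false.
    At w4: p ∧ □r is false, p is false, so (p ∧ □r) → p is true.
      At w4: p is false, □r is true, so p ∧ □r is false.
    At w4: p is false, ◇r is true, so p ∧ ◇r is false.
      At w4: ◇r requires r at some successor in {w0, w1, w2, w3}.
        r holds at w0, so ◇r is true at w4.
Satisfying worlds: {w0, w5, w7, w8}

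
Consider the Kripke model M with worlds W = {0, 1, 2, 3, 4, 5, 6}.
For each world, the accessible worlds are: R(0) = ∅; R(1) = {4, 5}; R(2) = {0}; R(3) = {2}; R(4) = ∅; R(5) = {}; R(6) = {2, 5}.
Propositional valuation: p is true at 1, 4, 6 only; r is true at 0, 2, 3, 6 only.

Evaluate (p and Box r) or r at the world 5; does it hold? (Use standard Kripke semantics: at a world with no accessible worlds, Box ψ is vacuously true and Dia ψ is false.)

No

At 5: p and Box r is false, r is false, so (p and Box r) or r is false.
  At 5: p is false, Box r is true, so p and Box r is false.
    At 5: no accessible worlds, so Box r holds vacuously.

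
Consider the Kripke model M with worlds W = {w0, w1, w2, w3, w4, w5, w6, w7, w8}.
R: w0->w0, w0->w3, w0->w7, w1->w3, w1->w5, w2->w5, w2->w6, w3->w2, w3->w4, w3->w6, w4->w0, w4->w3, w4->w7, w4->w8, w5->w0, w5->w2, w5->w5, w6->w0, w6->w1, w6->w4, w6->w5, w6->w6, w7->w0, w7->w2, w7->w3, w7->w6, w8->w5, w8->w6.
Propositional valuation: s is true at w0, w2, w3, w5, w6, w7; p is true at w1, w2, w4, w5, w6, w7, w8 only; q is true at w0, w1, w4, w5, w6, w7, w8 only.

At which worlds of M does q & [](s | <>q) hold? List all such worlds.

Recall that []ψ holds at a world iff ψ holds at every accessible world, and <>ψ holds iff ψ holds at some accessible world.
Let φ = q & [](s | <>q). Evaluate φ at each world:
  w0 (successors {w0, w3, w7}): φ is true.
  w1 (successors {w3, w5}): φ is true.
  w2 (successors {w5, w6}): φ is false.
  w3 (successors {w2, w4, w6}): φ is false.
  w4 (successors {w0, w3, w7, w8}): φ is true.
  w5 (successors {w0, w2, w5}): φ is true.
  w6 (successors {w0, w1, w4, w5, w6}): φ is true.
  w7 (successors {w0, w2, w3, w6}): φ is true.
  w8 (successors {w5, w6}): φ is true.
For instance, at w2:
  At w2: q is false, [](s | <>q) is true, so q & [](s | <>q) is false.
    At w2: [](s | <>q) requires s | <>q at every successor {w5, w6}.
      At w5: s | <>q is true.
      At w6: s | <>q is true.
    So [](s | <>q) is true at w2.
Satisfying worlds: {w0, w1, w4, w5, w6, w7, w8}

w0, w1, w4, w5, w6, w7, w8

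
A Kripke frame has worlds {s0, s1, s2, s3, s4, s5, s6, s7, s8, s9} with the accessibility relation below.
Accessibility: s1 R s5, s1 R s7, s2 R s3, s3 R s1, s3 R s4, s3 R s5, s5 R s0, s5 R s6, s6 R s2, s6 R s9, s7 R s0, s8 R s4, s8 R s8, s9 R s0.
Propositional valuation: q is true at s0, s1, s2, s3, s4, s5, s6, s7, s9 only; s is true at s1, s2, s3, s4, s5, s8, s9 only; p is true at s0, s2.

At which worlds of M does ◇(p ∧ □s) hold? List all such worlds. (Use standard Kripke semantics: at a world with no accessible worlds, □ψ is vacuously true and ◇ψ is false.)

s5, s6, s7, s9

Recall that □ψ holds at a world iff ψ holds at every accessible world, and ◇ψ holds iff ψ holds at some accessible world.
Let φ = ◇(p ∧ □s). Evaluate φ at each world:
  s0 (successors ∅): φ is false.
  s1 (successors {s5, s7}): φ is false.
  s2 (successors {s3}): φ is false.
  s3 (successors {s1, s4, s5}): φ is false.
  s4 (successors ∅): φ is false.
  s5 (successors {s0, s6}): φ is true.
  s6 (successors {s2, s9}): φ is true.
  s7 (successors {s0}): φ is true.
  s8 (successors {s4, s8}): φ is false.
  s9 (successors {s0}): φ is true.
For instance, at s6:
  At s6: ◇(p ∧ □s) requires p ∧ □s at some successor in {s2, s9}.
    p ∧ □s holds at s2, so ◇(p ∧ □s) is true at s6.
      At s2: p is true, □s is true, so p ∧ □s is true.
Satisfying worlds: {s5, s6, s7, s9}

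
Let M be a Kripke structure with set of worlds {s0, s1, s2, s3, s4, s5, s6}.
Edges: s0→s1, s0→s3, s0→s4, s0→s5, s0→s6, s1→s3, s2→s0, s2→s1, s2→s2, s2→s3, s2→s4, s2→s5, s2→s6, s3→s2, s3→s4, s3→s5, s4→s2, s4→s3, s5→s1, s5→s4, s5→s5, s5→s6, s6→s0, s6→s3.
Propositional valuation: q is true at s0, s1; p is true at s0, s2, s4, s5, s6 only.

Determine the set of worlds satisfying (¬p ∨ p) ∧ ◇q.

Recall that ◇ψ holds at a world iff ψ holds at some accessible world.
Let φ = (¬p ∨ p) ∧ ◇q. Evaluate φ at each world:
  s0 (successors {s1, s3, s4, s5, s6}): φ is true.
  s1 (successors {s3}): φ is false.
  s2 (successors {s0, s1, s2, s3, s4, s5, s6}): φ is true.
  s3 (successors {s2, s4, s5}): φ is false.
  s4 (successors {s2, s3}): φ is false.
  s5 (successors {s1, s4, s5, s6}): φ is true.
  s6 (successors {s0, s3}): φ is true.
For instance, at s1:
  At s1: ¬p ∨ p is true, ◇q is false, so (¬p ∨ p) ∧ ◇q is false.
    At s1: ◇q requires q at some successor in {s3}.
      At s3: q is false.
    So ◇q is false at s1.
Satisfying worlds: {s0, s2, s5, s6}

s0, s2, s5, s6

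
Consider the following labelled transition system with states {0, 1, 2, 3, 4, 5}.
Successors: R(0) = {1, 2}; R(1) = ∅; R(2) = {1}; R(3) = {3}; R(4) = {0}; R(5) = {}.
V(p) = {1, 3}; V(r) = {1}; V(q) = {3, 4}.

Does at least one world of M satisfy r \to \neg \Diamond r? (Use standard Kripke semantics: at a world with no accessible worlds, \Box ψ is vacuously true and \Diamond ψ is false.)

Yes

Let φ = r \to \neg \Diamond r. Evaluate φ at each world:
  0 (successors {1, 2}): φ is true.
  1 (successors ∅): φ is true.
  2 (successors {1}): φ is true.
  3 (successors {3}): φ is true.
  4 (successors {0}): φ is true.
  5 (successors ∅): φ is true.
Detail at 0 (witness):
  At 0: r is false, \neg \Diamond r is false, so r \to \neg \Diamond r is true.
    At 0: \Diamond r is true, so \neg \Diamond r is false.
      At 0: \Diamond r requires r at some successor in {1, 2}.
        r holds at 1, so \Diamond r is true at 0.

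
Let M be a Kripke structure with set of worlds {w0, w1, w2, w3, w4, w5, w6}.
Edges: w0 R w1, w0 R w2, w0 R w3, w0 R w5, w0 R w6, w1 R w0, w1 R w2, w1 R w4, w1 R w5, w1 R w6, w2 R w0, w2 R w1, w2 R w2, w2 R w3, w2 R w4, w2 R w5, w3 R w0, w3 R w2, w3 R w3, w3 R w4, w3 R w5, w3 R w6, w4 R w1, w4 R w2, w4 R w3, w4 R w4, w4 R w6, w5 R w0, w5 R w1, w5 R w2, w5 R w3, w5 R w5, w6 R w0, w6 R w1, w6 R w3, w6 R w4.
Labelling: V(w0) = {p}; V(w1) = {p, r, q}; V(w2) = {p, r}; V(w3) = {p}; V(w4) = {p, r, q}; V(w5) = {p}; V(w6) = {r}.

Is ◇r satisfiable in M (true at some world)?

Recall that ◇ψ holds at a world iff ψ holds at some accessible world.
Let φ = ◇r. Evaluate φ at each world:
  w0 (successors {w1, w2, w3, w5, w6}): φ is true.
  w1 (successors {w0, w2, w4, w5, w6}): φ is true.
  w2 (successors {w0, w1, w2, w3, w4, w5}): φ is true.
  w3 (successors {w0, w2, w3, w4, w5, w6}): φ is true.
  w4 (successors {w1, w2, w3, w4, w6}): φ is true.
  w5 (successors {w0, w1, w2, w3, w5}): φ is true.
  w6 (successors {w0, w1, w3, w4}): φ is true.
Detail at w0 (witness):
  At w0: ◇r requires r at some successor in {w1, w2, w3, w5, w6}.
    r holds at w1, so ◇r is true at w0.

Yes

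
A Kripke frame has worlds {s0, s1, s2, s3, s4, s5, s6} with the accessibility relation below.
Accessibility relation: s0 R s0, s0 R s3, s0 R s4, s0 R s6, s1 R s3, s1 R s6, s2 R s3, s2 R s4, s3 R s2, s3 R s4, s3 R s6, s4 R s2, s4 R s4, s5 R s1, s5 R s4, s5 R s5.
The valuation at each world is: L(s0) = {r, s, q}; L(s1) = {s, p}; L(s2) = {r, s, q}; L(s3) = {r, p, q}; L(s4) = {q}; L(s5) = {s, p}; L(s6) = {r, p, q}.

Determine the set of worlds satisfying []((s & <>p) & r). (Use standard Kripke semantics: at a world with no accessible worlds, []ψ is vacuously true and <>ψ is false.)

s6

Let φ = []((s & <>p) & r). Evaluate φ at each world:
  s0 (successors {s0, s3, s4, s6}): φ is false.
  s1 (successors {s3, s6}): φ is false.
  s2 (successors {s3, s4}): φ is false.
  s3 (successors {s2, s4, s6}): φ is false.
  s4 (successors {s2, s4}): φ is false.
  s5 (successors {s1, s4, s5}): φ is false.
  s6 (successors ∅): φ is true.
For instance, at s4:
  At s4: []((s & <>p) & r) requires (s & <>p) & r at every successor {s2, s4}.
    (s & <>p) & r fails at s4, so []((s & <>p) & r) is false at s4.
      At s4: s & <>p is false, r is false, so (s & <>p) & r is false.
Satisfying worlds: {s6}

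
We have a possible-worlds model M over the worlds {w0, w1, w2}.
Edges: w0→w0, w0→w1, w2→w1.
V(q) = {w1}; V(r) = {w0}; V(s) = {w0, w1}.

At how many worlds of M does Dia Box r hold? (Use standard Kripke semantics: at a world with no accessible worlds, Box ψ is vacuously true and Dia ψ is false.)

2

Let φ = Dia Box r. Evaluate φ at each world:
  w0 (successors {w0, w1}): φ is true.
  w1 (successors ∅): φ is false.
  w2 (successors {w1}): φ is true.
For instance, at w0:
  At w0: Dia Box r requires Box r at some successor in {w0, w1}.
    Box r holds at w1, so Dia Box r is true at w0.
      At w1: no accessible worlds, so Box r holds vacuously.
Satisfying worlds: {w0, w2}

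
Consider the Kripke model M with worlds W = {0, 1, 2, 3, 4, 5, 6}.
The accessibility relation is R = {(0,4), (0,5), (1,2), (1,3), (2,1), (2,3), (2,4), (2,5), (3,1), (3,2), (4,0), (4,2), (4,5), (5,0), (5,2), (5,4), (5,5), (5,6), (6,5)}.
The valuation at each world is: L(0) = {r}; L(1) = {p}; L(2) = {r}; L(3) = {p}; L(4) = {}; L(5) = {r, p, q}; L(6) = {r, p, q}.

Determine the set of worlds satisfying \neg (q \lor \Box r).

0, 1, 2, 3

Let φ = \neg (q \lor \Box r). Evaluate φ at each world:
  0 (successors {4, 5}): φ is true.
  1 (successors {2, 3}): φ is true.
  2 (successors {1, 3, 4, 5}): φ is true.
  3 (successors {1, 2}): φ is true.
  4 (successors {0, 2, 5}): φ is false.
  5 (successors {0, 2, 4, 5, 6}): φ is false.
  6 (successors {5}): φ is false.
For instance, at 2:
  At 2: q \lor \Box r is false, so \neg (q \lor \Box r) is true.
    At 2: q is false, \Box r is false, so q \lor \Box r is false.
      At 2: \Box r requires r at every successor {1, 3, 4, 5}.
        r fails at 1, so \Box r is false at 2.
Satisfying worlds: {0, 1, 2, 3}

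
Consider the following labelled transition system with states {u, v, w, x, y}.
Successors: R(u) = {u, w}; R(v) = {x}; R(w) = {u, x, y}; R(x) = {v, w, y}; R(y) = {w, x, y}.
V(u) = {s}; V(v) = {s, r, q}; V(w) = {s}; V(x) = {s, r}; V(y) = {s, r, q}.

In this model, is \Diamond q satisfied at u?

No

At u: \Diamond q requires q at some successor in {u, w}.
  At u: q is false.
  At w: q is false.
So \Diamond q is false at u.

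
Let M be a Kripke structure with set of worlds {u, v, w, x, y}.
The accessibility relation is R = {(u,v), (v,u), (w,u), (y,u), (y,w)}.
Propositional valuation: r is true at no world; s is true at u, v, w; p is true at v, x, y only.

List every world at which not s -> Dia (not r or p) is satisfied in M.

Let φ = not s -> Dia (not r or p). Evaluate φ at each world:
  u (successors {v}): φ is true.
  v (successors {u}): φ is true.
  w (successors {u}): φ is true.
  x (successors ∅): φ is false.
  y (successors {u, w}): φ is true.
For instance, at y:
  At y: not s is true, Dia (not r or p) is true, so not s -> Dia (not r or p) is true.
    At y: Dia (not r or p) requires not r or p at some successor in {u, w}.
      not r or p holds at u, so Dia (not r or p) is true at y.
Satisfying worlds: {u, v, w, y}

u, v, w, y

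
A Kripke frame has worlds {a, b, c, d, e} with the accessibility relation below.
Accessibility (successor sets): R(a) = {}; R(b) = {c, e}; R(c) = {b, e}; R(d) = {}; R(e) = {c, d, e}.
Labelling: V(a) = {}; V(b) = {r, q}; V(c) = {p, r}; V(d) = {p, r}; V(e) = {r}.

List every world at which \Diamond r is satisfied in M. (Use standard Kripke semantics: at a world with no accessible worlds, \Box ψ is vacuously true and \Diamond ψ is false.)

b, c, e

Let φ = \Diamond r. Evaluate φ at each world:
  a (successors ∅): φ is false.
  b (successors {c, e}): φ is true.
  c (successors {b, e}): φ is true.
  d (successors ∅): φ is false.
  e (successors {c, d, e}): φ is true.
For instance, at c:
  At c: \Diamond r requires r at some successor in {b, e}.
    r holds at b, so \Diamond r is true at c.
Satisfying worlds: {b, c, e}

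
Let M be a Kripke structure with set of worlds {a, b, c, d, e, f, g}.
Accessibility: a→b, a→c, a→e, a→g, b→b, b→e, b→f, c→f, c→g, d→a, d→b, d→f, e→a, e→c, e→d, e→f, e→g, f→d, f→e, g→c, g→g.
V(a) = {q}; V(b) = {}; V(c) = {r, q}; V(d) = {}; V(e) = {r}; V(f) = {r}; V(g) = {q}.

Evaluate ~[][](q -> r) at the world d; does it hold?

Yes

At d: [][](q -> r) is false, so ~[][](q -> r) is true.
  At d: [][](q -> r) requires [](q -> r) at every successor {a, b, f}.
    [](q -> r) fails at a, so [][](q -> r) is false at d.
      At a: [](q -> r) requires q -> r at every successor {b, c, e, g}.
        q -> r fails at g, so [](q -> r) is false at a.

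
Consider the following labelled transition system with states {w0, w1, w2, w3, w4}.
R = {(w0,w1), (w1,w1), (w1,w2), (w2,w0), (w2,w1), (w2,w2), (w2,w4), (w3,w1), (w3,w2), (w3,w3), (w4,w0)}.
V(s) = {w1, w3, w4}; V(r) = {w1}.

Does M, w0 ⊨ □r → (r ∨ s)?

No

At w0: □r is true, r ∨ s is false, so □r → (r ∨ s) is false.
  At w0: □r requires r at every successor {w1}.
    At w1: r is true.
  So □r is true at w0.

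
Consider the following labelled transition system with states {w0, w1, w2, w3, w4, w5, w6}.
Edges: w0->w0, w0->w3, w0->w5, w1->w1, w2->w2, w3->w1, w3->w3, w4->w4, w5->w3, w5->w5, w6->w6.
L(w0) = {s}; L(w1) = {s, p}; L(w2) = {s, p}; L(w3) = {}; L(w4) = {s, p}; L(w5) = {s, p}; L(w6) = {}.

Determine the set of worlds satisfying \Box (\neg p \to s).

Let φ = \Box (\neg p \to s). Evaluate φ at each world:
  w0 (successors {w0, w3, w5}): φ is false.
  w1 (successors {w1}): φ is true.
  w2 (successors {w2}): φ is true.
  w3 (successors {w1, w3}): φ is false.
  w4 (successors {w4}): φ is true.
  w5 (successors {w3, w5}): φ is false.
  w6 (successors {w6}): φ is false.
For instance, at w5:
  At w5: \Box (\neg p \to s) requires \neg p \to s at every successor {w3, w5}.
    \neg p \to s fails at w3, so \Box (\neg p \to s) is false at w5.
Satisfying worlds: {w1, w2, w4}

w1, w2, w4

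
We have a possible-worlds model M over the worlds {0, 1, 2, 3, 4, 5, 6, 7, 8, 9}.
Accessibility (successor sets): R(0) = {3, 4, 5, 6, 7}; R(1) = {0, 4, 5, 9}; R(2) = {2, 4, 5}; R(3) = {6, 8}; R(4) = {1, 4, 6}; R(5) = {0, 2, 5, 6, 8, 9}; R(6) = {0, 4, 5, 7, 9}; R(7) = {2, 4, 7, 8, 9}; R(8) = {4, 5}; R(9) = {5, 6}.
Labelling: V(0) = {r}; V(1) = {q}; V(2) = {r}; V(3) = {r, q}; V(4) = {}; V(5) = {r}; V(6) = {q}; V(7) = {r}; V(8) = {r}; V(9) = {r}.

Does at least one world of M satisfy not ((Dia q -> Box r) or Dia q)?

Recall that Box ψ holds at a world iff ψ holds at every accessible world, and Dia ψ holds iff ψ holds at some accessible world.
Let φ = not ((Dia q -> Box r) or Dia q). Evaluate φ at each world:
  0 (successors {3, 4, 5, 6, 7}): φ is false.
  1 (successors {0, 4, 5, 9}): φ is false.
  2 (successors {2, 4, 5}): φ is false.
  3 (successors {6, 8}): φ is false.
  4 (successors {1, 4, 6}): φ is false.
  5 (successors {0, 2, 5, 6, 8, 9}): φ is false.
  6 (successors {0, 4, 5, 7, 9}): φ is false.
  7 (successors {2, 4, 7, 8, 9}): φ is false.
  8 (successors {4, 5}): φ is false.
  9 (successors {5, 6}): φ is false.
For instance, at 8:
  At 8: (Dia q -> Box r) or Dia q is true, so not ((Dia q -> Box r) or Dia q) is false.
    At 8: Dia q -> Box r is true, Dia q is false, so (Dia q -> Box r) or Dia q is true.
      At 8: Dia q is false, Box r is false, so Dia q -> Box r is true.
      At 8: Dia q requires q at some successor in {4, 5}.
        At 4: q is false.
        At 5: q is false.
      So Dia q is false at 8.

No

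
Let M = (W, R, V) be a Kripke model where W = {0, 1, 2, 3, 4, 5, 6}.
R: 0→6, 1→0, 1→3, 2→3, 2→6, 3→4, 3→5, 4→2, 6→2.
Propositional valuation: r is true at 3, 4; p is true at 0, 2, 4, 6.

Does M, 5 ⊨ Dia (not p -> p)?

Recall that Dia ψ holds at a world iff ψ holds at some accessible world.
At 5: no accessible worlds, so Dia (not p -> p) is false.

No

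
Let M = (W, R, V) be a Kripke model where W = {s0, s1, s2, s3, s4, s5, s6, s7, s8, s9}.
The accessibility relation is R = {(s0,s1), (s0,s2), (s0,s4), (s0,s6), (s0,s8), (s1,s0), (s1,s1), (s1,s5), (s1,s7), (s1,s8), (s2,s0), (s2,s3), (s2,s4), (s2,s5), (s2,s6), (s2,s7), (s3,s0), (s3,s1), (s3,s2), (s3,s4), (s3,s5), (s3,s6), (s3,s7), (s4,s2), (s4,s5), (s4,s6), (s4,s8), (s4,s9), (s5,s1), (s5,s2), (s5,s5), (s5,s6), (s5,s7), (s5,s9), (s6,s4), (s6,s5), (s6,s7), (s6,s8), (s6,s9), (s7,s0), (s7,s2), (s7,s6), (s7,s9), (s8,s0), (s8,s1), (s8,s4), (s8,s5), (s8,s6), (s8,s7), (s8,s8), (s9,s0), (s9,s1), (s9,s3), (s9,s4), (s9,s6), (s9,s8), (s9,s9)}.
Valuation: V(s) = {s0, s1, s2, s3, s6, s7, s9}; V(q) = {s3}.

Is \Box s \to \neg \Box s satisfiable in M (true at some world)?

Yes

Recall that \Box ψ holds at a world iff ψ holds at every accessible world, and \Diamond ψ holds iff ψ holds at some accessible world.
Let φ = \Box s \to \neg \Box s. Evaluate φ at each world:
  s0 (successors {s1, s2, s4, s6, s8}): φ is true.
  s1 (successors {s0, s1, s5, s7, s8}): φ is true.
  s2 (successors {s0, s3, s4, s5, s6, s7}): φ is true.
  s3 (successors {s0, s1, s2, s4, s5, s6, s7}): φ is true.
  s4 (successors {s2, s5, s6, s8, s9}): φ is true.
  s5 (successors {s1, s2, s5, s6, s7, s9}): φ is true.
  s6 (successors {s4, s5, s7, s8, s9}): φ is true.
  s7 (successors {s0, s2, s6, s9}): φ is false.
  s8 (successors {s0, s1, s4, s5, s6, s7, s8}): φ is true.
  s9 (successors {s0, s1, s3, s4, s6, s8, s9}): φ is true.
Detail at s0 (witness):
  At s0: \Box s is false, \neg \Box s is true, so \Box s \to \neg \Box s is true.
    At s0: \Box s requires s at every successor {s1, s2, s4, s6, s8}.
      s fails at s4, so \Box s is false at s0.
    At s0: \Box s is false, so \neg \Box s is true.
      At s0: \Box s requires s at every successor {s1, s2, s4, s6, s8}.
        s fails at s4, so \Box s is false at s0.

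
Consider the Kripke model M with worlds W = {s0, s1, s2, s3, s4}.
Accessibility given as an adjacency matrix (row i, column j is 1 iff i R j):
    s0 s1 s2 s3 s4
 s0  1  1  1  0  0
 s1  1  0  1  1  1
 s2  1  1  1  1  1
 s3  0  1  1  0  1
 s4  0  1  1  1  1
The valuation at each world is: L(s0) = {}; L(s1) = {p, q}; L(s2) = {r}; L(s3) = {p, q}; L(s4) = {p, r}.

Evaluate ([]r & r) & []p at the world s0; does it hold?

Recall that []ψ holds at a world iff ψ holds at every accessible world, and <>ψ holds iff ψ holds at some accessible world.
At s0: []r & r is false, []p is false, so ([]r & r) & []p is false.
  At s0: []r is false, r is false, so []r & r is false.
    At s0: []r requires r at every successor {s0, s1, s2}.
      r fails at s0, so []r is false at s0.
  At s0: []p requires p at every successor {s0, s1, s2}.
    p fails at s0, so []p is false at s0.

No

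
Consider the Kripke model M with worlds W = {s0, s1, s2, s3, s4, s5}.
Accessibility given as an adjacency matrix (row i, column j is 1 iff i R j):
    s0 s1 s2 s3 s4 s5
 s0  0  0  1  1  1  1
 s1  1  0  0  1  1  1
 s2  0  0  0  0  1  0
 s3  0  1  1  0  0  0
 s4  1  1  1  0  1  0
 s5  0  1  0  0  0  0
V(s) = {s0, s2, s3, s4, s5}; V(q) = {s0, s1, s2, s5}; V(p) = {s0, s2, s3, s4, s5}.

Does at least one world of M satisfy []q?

Let φ = []q. Evaluate φ at each world:
  s0 (successors {s2, s3, s4, s5}): φ is false.
  s1 (successors {s0, s3, s4, s5}): φ is false.
  s2 (successors {s4}): φ is false.
  s3 (successors {s1, s2}): φ is true.
  s4 (successors {s0, s1, s2, s4}): φ is false.
  s5 (successors {s1}): φ is true.
Detail at s3 (witness):
  At s3: []q requires q at every successor {s1, s2}.
    At s1: q is true.
    At s2: q is true.
  So []q is true at s3.

Yes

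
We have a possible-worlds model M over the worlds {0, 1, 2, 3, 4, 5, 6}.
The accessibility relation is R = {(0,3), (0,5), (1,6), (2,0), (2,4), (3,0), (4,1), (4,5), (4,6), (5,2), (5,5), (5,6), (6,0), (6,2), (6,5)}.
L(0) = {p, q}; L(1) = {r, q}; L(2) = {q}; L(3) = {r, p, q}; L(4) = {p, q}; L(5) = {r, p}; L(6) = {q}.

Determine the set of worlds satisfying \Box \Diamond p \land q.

Let φ = \Box \Diamond p \land q. Evaluate φ at each world:
  0 (successors {3, 5}): φ is true.
  1 (successors {6}): φ is true.
  2 (successors {0, 4}): φ is true.
  3 (successors {0}): φ is true.
  4 (successors {1, 5, 6}): φ is false.
  5 (successors {2, 5, 6}): φ is false.
  6 (successors {0, 2, 5}): φ is true.
For instance, at 3:
  At 3: \Box \Diamond p is true, q is true, so \Box \Diamond p \land q is true.
    At 3: \Box \Diamond p requires \Diamond p at every successor {0}.
      At 0: \Diamond p is true.
    So \Box \Diamond p is true at 3.
Satisfying worlds: {0, 1, 2, 3, 6}

0, 1, 2, 3, 6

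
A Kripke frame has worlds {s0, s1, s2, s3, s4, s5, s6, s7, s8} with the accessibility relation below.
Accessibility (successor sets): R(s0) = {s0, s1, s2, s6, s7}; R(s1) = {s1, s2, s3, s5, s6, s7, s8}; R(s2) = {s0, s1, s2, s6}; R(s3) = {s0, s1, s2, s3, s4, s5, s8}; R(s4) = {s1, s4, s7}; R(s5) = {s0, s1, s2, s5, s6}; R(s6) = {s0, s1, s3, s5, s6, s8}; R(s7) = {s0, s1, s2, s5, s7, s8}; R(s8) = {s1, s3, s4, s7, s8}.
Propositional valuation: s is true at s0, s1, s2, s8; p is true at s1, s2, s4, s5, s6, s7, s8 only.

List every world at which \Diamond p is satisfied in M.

Let φ = \Diamond p. Evaluate φ at each world:
  s0 (successors {s0, s1, s2, s6, s7}): φ is true.
  s1 (successors {s1, s2, s3, s5, s6, s7, s8}): φ is true.
  s2 (successors {s0, s1, s2, s6}): φ is true.
  s3 (successors {s0, s1, s2, s3, s4, s5, s8}): φ is true.
  s4 (successors {s1, s4, s7}): φ is true.
  s5 (successors {s0, s1, s2, s5, s6}): φ is true.
  s6 (successors {s0, s1, s3, s5, s6, s8}): φ is true.
  s7 (successors {s0, s1, s2, s5, s7, s8}): φ is true.
  s8 (successors {s1, s3, s4, s7, s8}): φ is true.
For instance, at s6:
  At s6: \Diamond p requires p at some successor in {s0, s1, s3, s5, s6, s8}.
    p holds at s1, so \Diamond p is true at s6.
Satisfying worlds: {s0, s1, s2, s3, s4, s5, s6, s7, s8}

s0, s1, s2, s3, s4, s5, s6, s7, s8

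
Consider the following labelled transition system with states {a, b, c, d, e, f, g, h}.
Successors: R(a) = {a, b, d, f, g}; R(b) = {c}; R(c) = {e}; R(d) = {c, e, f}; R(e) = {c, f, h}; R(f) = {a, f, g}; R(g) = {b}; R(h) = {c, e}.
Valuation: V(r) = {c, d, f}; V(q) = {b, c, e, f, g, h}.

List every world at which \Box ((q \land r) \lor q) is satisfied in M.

b, c, d, e, g, h

Let φ = \Box ((q \land r) \lor q). Evaluate φ at each world:
  a (successors {a, b, d, f, g}): φ is false.
  b (successors {c}): φ is true.
  c (successors {e}): φ is true.
  d (successors {c, e, f}): φ is true.
  e (successors {c, f, h}): φ is true.
  f (successors {a, f, g}): φ is false.
  g (successors {b}): φ is true.
  h (successors {c, e}): φ is true.
For instance, at g:
  At g: \Box ((q \land r) \lor q) requires (q \land r) \lor q at every successor {b}.
    At b: (q \land r) \lor q is true.
  So \Box ((q \land r) \lor q) is true at g.
Satisfying worlds: {b, c, d, e, g, h}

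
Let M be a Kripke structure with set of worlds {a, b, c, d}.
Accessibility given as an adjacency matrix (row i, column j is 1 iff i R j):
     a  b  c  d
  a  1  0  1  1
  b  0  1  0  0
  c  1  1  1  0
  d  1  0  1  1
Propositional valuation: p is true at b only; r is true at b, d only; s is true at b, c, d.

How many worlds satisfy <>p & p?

1

Recall that <>ψ holds at a world iff ψ holds at some accessible world.
Let φ = <>p & p. Evaluate φ at each world:
  a (successors {a, c, d}): φ is false.
  b (successors {b}): φ is true.
  c (successors {a, b, c}): φ is false.
  d (successors {a, c, d}): φ is false.
For instance, at a:
  At a: <>p is false, p is false, so <>p & p is false.
    At a: <>p requires p at some successor in {a, c, d}.
      At a: p is false.
      At c: p is false.
      At d: p is false.
    So <>p is false at a.
Satisfying worlds: {b}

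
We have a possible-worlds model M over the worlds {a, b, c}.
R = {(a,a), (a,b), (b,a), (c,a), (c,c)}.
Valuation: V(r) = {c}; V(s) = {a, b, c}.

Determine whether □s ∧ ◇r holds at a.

Recall that □ψ holds at a world iff ψ holds at every accessible world, and ◇ψ holds iff ψ holds at some accessible world.
At a: □s is true, ◇r is false, so □s ∧ ◇r is false.
  At a: □s requires s at every successor {a, b}.
    At a: s is true.
    At b: s is true.
  So □s is true at a.
  At a: ◇r requires r at some successor in {a, b}.
    At a: r is false.
    At b: r is false.
  So ◇r is false at a.

No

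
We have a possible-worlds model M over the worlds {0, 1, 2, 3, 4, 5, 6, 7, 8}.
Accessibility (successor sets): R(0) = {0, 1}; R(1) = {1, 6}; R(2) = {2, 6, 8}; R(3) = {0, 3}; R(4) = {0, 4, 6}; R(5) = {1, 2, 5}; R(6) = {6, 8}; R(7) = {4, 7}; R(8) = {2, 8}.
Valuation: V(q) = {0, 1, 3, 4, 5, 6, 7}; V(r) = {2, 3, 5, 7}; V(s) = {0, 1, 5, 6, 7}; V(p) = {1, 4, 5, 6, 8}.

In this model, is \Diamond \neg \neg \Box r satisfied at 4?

At 4: \Diamond \neg \neg \Box r requires \neg \neg \Box r at some successor in {0, 4, 6}.
  At 0: \neg \neg \Box r is false.
  At 4: \neg \neg \Box r is false.
  At 6: \neg \neg \Box r is false.
So \Diamond \neg \neg \Box r is false at 4.

No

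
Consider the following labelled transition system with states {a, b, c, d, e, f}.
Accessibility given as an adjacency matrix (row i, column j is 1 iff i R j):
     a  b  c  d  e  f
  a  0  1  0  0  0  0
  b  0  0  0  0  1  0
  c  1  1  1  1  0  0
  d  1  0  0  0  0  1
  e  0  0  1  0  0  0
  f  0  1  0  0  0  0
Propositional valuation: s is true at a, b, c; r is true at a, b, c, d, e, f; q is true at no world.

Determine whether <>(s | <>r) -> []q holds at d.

At d: <>(s | <>r) is true, []q is false, so <>(s | <>r) -> []q is false.
  At d: <>(s | <>r) requires s | <>r at some successor in {a, f}.
    s | <>r holds at a, so <>(s | <>r) is true at d.
      At a: s is true, <>r is true, so s | <>r is true.
  At d: []q requires q at every successor {a, f}.
    q fails at a, so []q is false at d.

No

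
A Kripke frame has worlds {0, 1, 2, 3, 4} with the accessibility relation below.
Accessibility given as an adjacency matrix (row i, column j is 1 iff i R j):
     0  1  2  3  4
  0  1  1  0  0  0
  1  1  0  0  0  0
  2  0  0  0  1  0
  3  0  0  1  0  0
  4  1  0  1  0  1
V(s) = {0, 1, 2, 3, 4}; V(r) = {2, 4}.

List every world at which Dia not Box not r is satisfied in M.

2, 4

Let φ = Dia not Box not r. Evaluate φ at each world:
  0 (successors {0, 1}): φ is false.
  1 (successors {0}): φ is false.
  2 (successors {3}): φ is true.
  3 (successors {2}): φ is false.
  4 (successors {0, 2, 4}): φ is true.
For instance, at 0:
  At 0: Dia not Box not r requires not Box not r at some successor in {0, 1}.
    At 0: not Box not r is false.
    At 1: not Box not r is false.
  So Dia not Box not r is false at 0.
Satisfying worlds: {2, 4}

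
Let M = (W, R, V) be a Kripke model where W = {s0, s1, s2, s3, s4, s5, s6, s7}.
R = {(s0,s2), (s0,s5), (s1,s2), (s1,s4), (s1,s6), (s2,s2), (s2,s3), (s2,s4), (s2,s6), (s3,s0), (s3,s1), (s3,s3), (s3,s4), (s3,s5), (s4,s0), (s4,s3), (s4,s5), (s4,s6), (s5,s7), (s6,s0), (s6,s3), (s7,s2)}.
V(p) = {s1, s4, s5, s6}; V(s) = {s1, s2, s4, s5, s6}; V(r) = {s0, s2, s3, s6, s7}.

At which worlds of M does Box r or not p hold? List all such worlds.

s0, s2, s3, s5, s6, s7

Recall that Box ψ holds at a world iff ψ holds at every accessible world, and Dia ψ holds iff ψ holds at some accessible world.
Let φ = Box r or not p. Evaluate φ at each world:
  s0 (successors {s2, s5}): φ is true.
  s1 (successors {s2, s4, s6}): φ is false.
  s2 (successors {s2, s3, s4, s6}): φ is true.
  s3 (successors {s0, s1, s3, s4, s5}): φ is true.
  s4 (successors {s0, s3, s5, s6}): φ is false.
  s5 (successors {s7}): φ is true.
  s6 (successors {s0, s3}): φ is true.
  s7 (successors {s2}): φ is true.
For instance, at s6:
  At s6: Box r is true, not p is false, so Box r or not p is true.
    At s6: Box r requires r at every successor {s0, s3}.
      At s0: r is true.
      At s3: r is true.
    So Box r is true at s6.
Satisfying worlds: {s0, s2, s3, s5, s6, s7}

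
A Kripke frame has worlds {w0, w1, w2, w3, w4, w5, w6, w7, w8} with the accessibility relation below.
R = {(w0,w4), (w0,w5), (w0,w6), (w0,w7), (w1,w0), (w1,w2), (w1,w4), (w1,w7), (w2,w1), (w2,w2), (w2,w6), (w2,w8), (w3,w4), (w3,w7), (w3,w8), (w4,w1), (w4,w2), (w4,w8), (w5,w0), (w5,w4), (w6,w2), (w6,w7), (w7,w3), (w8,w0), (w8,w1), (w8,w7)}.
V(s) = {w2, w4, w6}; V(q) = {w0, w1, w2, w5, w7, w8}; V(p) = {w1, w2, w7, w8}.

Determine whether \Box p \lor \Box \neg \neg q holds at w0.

Recall that \Box ψ holds at a world iff ψ holds at every accessible world, and \Diamond ψ holds iff ψ holds at some accessible world.
At w0: \Box p is false, \Box \neg \neg q is false, so \Box p \lor \Box \neg \neg q is false.
  At w0: \Box p requires p at every successor {w4, w5, w6, w7}.
    p fails at w4, so \Box p is false at w0.
  At w0: \Box \neg \neg q requires \neg \neg q at every successor {w4, w5, w6, w7}.
    \neg \neg q fails at w4, so \Box \neg \neg q is false at w0.

No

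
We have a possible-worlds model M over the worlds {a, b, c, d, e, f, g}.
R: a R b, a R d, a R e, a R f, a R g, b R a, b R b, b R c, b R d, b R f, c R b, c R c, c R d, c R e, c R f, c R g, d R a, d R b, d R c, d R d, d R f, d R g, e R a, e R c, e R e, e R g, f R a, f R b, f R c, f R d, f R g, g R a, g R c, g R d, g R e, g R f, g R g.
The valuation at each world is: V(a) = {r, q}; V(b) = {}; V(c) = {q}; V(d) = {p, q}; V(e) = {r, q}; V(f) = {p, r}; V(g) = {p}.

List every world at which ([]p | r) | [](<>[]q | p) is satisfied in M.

a, e, f

Let φ = ([]p | r) | [](<>[]q | p). Evaluate φ at each world:
  a (successors {b, d, e, f, g}): φ is true.
  b (successors {a, b, c, d, f}): φ is false.
  c (successors {b, c, d, e, f, g}): φ is false.
  d (successors {a, b, c, d, f, g}): φ is false.
  e (successors {a, c, e, g}): φ is true.
  f (successors {a, b, c, d, g}): φ is true.
  g (successors {a, c, d, e, f, g}): φ is false.
For instance, at e:
  At e: []p | r is true, [](<>[]q | p) is false, so ([]p | r) | [](<>[]q | p) is true.
    At e: []p is false, r is true, so []p | r is true.
      At e: []p requires p at every successor {a, c, e, g}.
        p fails at a, so []p is false at e.
    At e: [](<>[]q | p) requires <>[]q | p at every successor {a, c, e, g}.
      <>[]q | p fails at a, so [](<>[]q | p) is false at e.
Satisfying worlds: {a, e, f}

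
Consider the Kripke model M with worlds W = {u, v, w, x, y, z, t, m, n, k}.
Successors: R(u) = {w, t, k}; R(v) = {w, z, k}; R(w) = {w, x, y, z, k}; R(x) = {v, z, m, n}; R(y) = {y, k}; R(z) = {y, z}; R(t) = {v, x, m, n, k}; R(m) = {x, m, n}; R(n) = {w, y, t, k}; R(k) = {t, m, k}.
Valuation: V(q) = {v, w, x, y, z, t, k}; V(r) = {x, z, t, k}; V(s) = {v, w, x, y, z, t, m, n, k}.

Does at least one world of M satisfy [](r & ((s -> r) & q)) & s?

Let φ = [](r & ((s -> r) & q)) & s. Evaluate φ at each world:
  u (successors {w, t, k}): φ is false.
  v (successors {w, z, k}): φ is false.
  w (successors {w, x, y, z, k}): φ is false.
  x (successors {v, z, m, n}): φ is false.
  y (successors {y, k}): φ is false.
  z (successors {y, z}): φ is false.
  t (successors {v, x, m, n, k}): φ is false.
  m (successors {x, m, n}): φ is false.
  n (successors {w, y, t, k}): φ is false.
  k (successors {t, m, k}): φ is false.
For instance, at k:
  At k: [](r & ((s -> r) & q)) is false, s is true, so [](r & ((s -> r) & q)) & s is false.
    At k: [](r & ((s -> r) & q)) requires r & ((s -> r) & q) at every successor {t, m, k}.
      r & ((s -> r) & q) fails at m, so [](r & ((s -> r) & q)) is false at k.

No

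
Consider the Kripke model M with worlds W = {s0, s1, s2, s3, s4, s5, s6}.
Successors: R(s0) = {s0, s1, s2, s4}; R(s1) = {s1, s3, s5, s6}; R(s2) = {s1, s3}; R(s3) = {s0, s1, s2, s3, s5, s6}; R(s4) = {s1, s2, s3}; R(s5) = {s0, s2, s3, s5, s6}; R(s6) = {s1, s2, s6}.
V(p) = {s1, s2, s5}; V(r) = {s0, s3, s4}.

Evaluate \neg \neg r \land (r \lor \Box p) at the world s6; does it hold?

No

At s6: \neg \neg r is false, r \lor \Box p is false, so \neg \neg r \land (r \lor \Box p) is false.
  At s6: r is false, \Box p is false, so r \lor \Box p is false.
    At s6: \Box p requires p at every successor {s1, s2, s6}.
      p fails at s6, so \Box p is false at s6.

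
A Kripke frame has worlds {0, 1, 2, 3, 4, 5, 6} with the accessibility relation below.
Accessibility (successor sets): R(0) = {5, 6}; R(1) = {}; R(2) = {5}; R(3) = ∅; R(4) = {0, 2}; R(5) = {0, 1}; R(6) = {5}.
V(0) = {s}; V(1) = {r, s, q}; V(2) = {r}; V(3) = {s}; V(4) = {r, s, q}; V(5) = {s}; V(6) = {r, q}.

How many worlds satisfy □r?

Recall that □ψ holds at a world iff ψ holds at every accessible world, and ◇ψ holds iff ψ holds at some accessible world.
Let φ = □r. Evaluate φ at each world:
  0 (successors {5, 6}): φ is false.
  1 (successors ∅): φ is true.
  2 (successors {5}): φ is false.
  3 (successors ∅): φ is true.
  4 (successors {0, 2}): φ is false.
  5 (successors {0, 1}): φ is false.
  6 (successors {5}): φ is false.
For instance, at 0:
  At 0: □r requires r at every successor {5, 6}.
    r fails at 5, so □r is false at 0.
Satisfying worlds: {1, 3}

2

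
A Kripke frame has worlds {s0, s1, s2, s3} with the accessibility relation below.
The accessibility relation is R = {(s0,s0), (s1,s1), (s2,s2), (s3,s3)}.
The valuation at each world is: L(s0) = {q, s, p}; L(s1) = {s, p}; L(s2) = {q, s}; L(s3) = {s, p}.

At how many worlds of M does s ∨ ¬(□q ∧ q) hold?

4

Let φ = s ∨ ¬(□q ∧ q). Evaluate φ at each world:
  s0 (successors {s0}): φ is true.
  s1 (successors {s1}): φ is true.
  s2 (successors {s2}): φ is true.
  s3 (successors {s3}): φ is true.
For instance, at s3:
  At s3: s is true, ¬(□q ∧ q) is true, so s ∨ ¬(□q ∧ q) is true.
    At s3: □q ∧ q is false, so ¬(□q ∧ q) is true.
      At s3: □q is false, q is false, so □q ∧ q is false.
Satisfying worlds: {s0, s1, s2, s3}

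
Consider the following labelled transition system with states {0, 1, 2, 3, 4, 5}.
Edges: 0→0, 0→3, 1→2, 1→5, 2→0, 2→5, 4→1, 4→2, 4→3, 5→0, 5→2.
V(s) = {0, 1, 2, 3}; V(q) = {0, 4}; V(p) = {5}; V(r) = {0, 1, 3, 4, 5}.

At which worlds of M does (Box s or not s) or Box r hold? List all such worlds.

0, 2, 3, 4, 5

Let φ = (Box s or not s) or Box r. Evaluate φ at each world:
  0 (successors {0, 3}): φ is true.
  1 (successors {2, 5}): φ is false.
  2 (successors {0, 5}): φ is true.
  3 (successors ∅): φ is true.
  4 (successors {1, 2, 3}): φ is true.
  5 (successors {0, 2}): φ is true.
For instance, at 5:
  At 5: Box s or not s is true, Box r is false, so (Box s or not s) or Box r is true.
    At 5: Box s is true, not s is true, so Box s or not s is true.
      At 5: Box s requires s at every successor {0, 2}.
        At 0: s is true.
        At 2: s is true.
      So Box s is true at 5.
    At 5: Box r requires r at every successor {0, 2}.
      r fails at 2, so Box r is false at 5.
Satisfying worlds: {0, 2, 3, 4, 5}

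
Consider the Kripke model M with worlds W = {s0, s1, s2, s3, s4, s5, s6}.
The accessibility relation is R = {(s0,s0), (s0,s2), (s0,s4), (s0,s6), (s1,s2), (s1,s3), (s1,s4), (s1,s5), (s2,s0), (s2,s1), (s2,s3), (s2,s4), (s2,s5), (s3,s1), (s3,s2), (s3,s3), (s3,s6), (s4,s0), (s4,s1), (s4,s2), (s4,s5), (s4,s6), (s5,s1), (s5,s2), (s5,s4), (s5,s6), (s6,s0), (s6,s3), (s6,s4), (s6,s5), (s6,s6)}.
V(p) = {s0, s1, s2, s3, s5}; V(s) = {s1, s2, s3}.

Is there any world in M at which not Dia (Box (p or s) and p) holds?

Let φ = not Dia (Box (p or s) and p). Evaluate φ at each world:
  s0 (successors {s0, s2, s4, s6}): φ is true.
  s1 (successors {s2, s3, s4, s5}): φ is true.
  s2 (successors {s0, s1, s3, s4, s5}): φ is true.
  s3 (successors {s1, s2, s3, s6}): φ is true.
  s4 (successors {s0, s1, s2, s5, s6}): φ is true.
  s5 (successors {s1, s2, s4, s6}): φ is true.
  s6 (successors {s0, s3, s4, s5, s6}): φ is true.
Detail at s0 (witness):
  At s0: Dia (Box (p or s) and p) is false, so not Dia (Box (p or s) and p) is true.
    At s0: Dia (Box (p or s) and p) requires Box (p or s) and p at some successor in {s0, s2, s4, s6}.
      At s0: Box (p or s) and p is false.
      At s2: Box (p or s) and p is false.
      At s4: Box (p or s) and p is false.
      At s6: Box (p or s) and p is false.
    So Dia (Box (p or s) and p) is false at s0.

Yes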